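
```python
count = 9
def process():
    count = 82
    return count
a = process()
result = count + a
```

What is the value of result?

Step 1: Global count = 9. process() returns local count = 82.
Step 2: a = 82. Global count still = 9.
Step 3: result = 9 + 82 = 91

The answer is 91.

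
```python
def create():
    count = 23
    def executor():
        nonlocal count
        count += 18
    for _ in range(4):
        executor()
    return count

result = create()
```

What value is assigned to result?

Step 1: count = 23.
Step 2: executor() is called 4 times in a loop, each adding 18 via nonlocal.
Step 3: count = 23 + 18 * 4 = 95

The answer is 95.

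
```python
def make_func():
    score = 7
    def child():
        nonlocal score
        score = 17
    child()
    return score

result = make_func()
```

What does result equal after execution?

Step 1: make_func() sets score = 7.
Step 2: child() uses nonlocal to reassign score = 17.
Step 3: result = 17

The answer is 17.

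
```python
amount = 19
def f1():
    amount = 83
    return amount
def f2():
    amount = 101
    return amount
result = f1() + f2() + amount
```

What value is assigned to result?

Step 1: Each function shadows global amount with its own local.
Step 2: f1() returns 83, f2() returns 101.
Step 3: Global amount = 19 is unchanged. result = 83 + 101 + 19 = 203

The answer is 203.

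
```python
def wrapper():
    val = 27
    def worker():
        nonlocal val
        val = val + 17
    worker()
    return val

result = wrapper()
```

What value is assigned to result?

Step 1: wrapper() sets val = 27.
Step 2: worker() uses nonlocal to modify val in wrapper's scope: val = 27 + 17 = 44.
Step 3: wrapper() returns the modified val = 44

The answer is 44.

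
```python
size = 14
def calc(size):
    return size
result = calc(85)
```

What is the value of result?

Step 1: Global size = 14.
Step 2: calc(85) takes parameter size = 85, which shadows the global.
Step 3: result = 85

The answer is 85.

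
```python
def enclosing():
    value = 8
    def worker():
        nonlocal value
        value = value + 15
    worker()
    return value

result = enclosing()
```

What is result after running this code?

Step 1: enclosing() sets value = 8.
Step 2: worker() uses nonlocal to modify value in enclosing's scope: value = 8 + 15 = 23.
Step 3: enclosing() returns the modified value = 23

The answer is 23.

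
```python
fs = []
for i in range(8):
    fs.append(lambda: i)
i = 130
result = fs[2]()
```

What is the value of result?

Step 1: Lambdas capture the variable i by reference, not by value.
Step 2: After the loop, i is reassigned to 130.
Step 3: fs[2]() looks up the current i = 130. result = 130

The answer is 130.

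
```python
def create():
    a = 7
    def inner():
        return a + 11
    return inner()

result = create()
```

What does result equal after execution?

Step 1: create() defines a = 7.
Step 2: inner() reads a = 7 from enclosing scope, returns 7 + 11 = 18.
Step 3: result = 18

The answer is 18.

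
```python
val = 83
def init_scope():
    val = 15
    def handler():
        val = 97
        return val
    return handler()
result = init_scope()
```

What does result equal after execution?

Step 1: Three scopes define val: global (83), init_scope (15), handler (97).
Step 2: handler() has its own local val = 97, which shadows both enclosing and global.
Step 3: result = 97 (local wins in LEGB)

The answer is 97.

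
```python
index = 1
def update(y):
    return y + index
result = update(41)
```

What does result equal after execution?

Step 1: index = 1 is defined globally.
Step 2: update(41) uses parameter y = 41 and looks up index from global scope = 1.
Step 3: result = 41 + 1 = 42

The answer is 42.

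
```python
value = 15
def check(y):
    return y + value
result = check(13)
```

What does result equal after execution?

Step 1: value = 15 is defined globally.
Step 2: check(13) uses parameter y = 13 and looks up value from global scope = 15.
Step 3: result = 13 + 15 = 28

The answer is 28.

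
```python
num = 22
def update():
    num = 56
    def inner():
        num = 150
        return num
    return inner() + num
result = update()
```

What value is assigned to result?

Step 1: update() has local num = 56. inner() has local num = 150.
Step 2: inner() returns its local num = 150.
Step 3: update() returns 150 + its own num (56) = 206

The answer is 206.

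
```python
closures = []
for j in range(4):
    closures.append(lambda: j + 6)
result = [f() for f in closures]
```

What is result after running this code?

Step 1: All lambdas capture j by reference. After the loop, j = 3.
Step 2: Each call returns 3 + 6 = 9.
Step 3: result = [9, 9, 9, 9]

The answer is [9, 9, 9, 9].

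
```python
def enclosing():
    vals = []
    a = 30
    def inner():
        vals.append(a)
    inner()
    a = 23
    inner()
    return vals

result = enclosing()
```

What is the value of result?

Step 1: a = 30. inner() appends current a to vals.
Step 2: First inner(): appends 30. Then a = 23.
Step 3: Second inner(): appends 23 (closure sees updated a). result = [30, 23]

The answer is [30, 23].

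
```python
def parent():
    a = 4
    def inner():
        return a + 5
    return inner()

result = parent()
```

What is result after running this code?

Step 1: parent() defines a = 4.
Step 2: inner() reads a = 4 from enclosing scope, returns 4 + 5 = 9.
Step 3: result = 9

The answer is 9.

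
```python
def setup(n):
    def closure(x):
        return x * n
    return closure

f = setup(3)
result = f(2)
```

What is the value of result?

Step 1: setup(3) creates a closure capturing n = 3.
Step 2: f(2) computes 2 * 3 = 6.
Step 3: result = 6

The answer is 6.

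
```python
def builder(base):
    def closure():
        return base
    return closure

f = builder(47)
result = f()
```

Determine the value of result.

Step 1: builder(47) creates closure capturing base = 47.
Step 2: f() returns the captured base = 47.
Step 3: result = 47

The answer is 47.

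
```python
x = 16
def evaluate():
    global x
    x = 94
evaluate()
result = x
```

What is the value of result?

Step 1: x = 16 globally.
Step 2: evaluate() declares global x and sets it to 94.
Step 3: After evaluate(), global x = 94. result = 94

The answer is 94.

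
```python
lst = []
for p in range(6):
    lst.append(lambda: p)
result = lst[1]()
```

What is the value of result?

Step 1: The loop creates 6 lambdas, all referencing the same variable p.
Step 2: After the loop, p = 5 (final value).
Step 3: lst[1]() looks up p at call time and finds 5. This is the late binding gotcha. result = 5

The answer is 5.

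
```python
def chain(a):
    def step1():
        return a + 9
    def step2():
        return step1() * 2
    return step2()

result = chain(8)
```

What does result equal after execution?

Step 1: chain(8) captures a = 8.
Step 2: step2() calls step1() which returns 8 + 9 = 17.
Step 3: step2() returns 17 * 2 = 34

The answer is 34.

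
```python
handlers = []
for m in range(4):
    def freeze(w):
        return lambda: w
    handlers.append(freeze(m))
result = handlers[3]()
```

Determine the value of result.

Step 1: freeze(m) creates a new scope capturing w = m at call time.
Step 2: handlers[3] = freeze(3), so its lambda captures w = 3.
Step 3: result = 3 (closure factory fixes late binding)

The answer is 3.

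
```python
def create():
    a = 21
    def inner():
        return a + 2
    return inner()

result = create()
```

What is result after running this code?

Step 1: create() defines a = 21.
Step 2: inner() reads a = 21 from enclosing scope, returns 21 + 2 = 23.
Step 3: result = 23

The answer is 23.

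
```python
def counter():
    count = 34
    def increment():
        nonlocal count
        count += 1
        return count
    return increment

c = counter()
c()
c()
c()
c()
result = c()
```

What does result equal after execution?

Step 1: counter() creates closure with count = 34.
Step 2: Each c() call increments count via nonlocal. After 5 calls: 34 + 5 = 39.
Step 3: result = 39

The answer is 39.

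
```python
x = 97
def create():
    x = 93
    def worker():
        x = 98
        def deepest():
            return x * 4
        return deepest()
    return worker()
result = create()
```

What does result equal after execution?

Step 1: deepest() looks up x through LEGB: not local, finds x = 98 in enclosing worker().
Step 2: Returns 98 * 4 = 392.
Step 3: result = 392

The answer is 392.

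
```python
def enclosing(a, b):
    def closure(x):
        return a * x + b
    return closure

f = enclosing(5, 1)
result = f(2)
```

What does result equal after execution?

Step 1: enclosing(5, 1) captures a = 5, b = 1.
Step 2: f(2) computes 5 * 2 + 1 = 11.
Step 3: result = 11

The answer is 11.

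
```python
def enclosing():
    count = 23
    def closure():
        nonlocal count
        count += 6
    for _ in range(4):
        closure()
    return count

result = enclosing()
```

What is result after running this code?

Step 1: count = 23.
Step 2: closure() is called 4 times in a loop, each adding 6 via nonlocal.
Step 3: count = 23 + 6 * 4 = 47

The answer is 47.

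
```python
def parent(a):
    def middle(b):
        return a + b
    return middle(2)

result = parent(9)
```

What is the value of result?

Step 1: parent(9) passes a = 9.
Step 2: middle(2) has b = 2, reads a = 9 from enclosing.
Step 3: result = 9 + 2 = 11

The answer is 11.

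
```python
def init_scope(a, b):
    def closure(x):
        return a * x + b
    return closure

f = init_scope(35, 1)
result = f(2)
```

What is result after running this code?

Step 1: init_scope(35, 1) captures a = 35, b = 1.
Step 2: f(2) computes 35 * 2 + 1 = 71.
Step 3: result = 71

The answer is 71.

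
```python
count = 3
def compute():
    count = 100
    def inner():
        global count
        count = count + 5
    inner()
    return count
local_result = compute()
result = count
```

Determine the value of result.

Step 1: Global count = 3. compute() creates local count = 100.
Step 2: inner() declares global count and adds 5: global count = 3 + 5 = 8.
Step 3: compute() returns its local count = 100 (unaffected by inner).
Step 4: result = global count = 8

The answer is 8.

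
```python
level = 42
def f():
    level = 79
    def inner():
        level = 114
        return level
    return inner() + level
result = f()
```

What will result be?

Step 1: f() has local level = 79. inner() has local level = 114.
Step 2: inner() returns its local level = 114.
Step 3: f() returns 114 + its own level (79) = 193

The answer is 193.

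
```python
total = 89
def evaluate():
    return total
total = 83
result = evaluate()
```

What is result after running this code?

Step 1: total is first set to 89, then reassigned to 83.
Step 2: evaluate() is called after the reassignment, so it looks up the current global total = 83.
Step 3: result = 83

The answer is 83.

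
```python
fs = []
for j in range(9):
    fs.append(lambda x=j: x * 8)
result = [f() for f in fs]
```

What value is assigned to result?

Step 1: Default arg x=j captures j at each iteration.
Step 2: fs[k] has x defaulting to k, returns k * 8.
Step 3: result = [0, 8, 16, 24, 32, 40, 48, 56, 64]

The answer is [0, 8, 16, 24, 32, 40, 48, 56, 64].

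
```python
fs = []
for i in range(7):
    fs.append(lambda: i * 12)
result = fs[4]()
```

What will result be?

Step 1: All lambdas reference the same variable i (late binding).
Step 2: After the loop, i = 6. Every lambda returns i * 12.
Step 3: fs[4]() = 6 * 12 = 72

The answer is 72.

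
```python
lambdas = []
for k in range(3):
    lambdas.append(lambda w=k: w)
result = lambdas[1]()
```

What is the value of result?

Step 1: Default argument w=k captures k's value at each iteration.
Step 2: lambdas[1] captured w = 1 when k was 1.
Step 3: result = 1

The answer is 1.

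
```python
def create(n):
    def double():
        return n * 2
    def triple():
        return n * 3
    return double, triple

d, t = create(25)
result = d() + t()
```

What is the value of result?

Step 1: Both closures capture the same n = 25.
Step 2: d() = 25 * 2 = 50, t() = 25 * 3 = 75.
Step 3: result = 50 + 75 = 125

The answer is 125.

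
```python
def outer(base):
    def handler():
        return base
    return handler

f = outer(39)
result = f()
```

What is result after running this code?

Step 1: outer(39) creates closure capturing base = 39.
Step 2: f() returns the captured base = 39.
Step 3: result = 39

The answer is 39.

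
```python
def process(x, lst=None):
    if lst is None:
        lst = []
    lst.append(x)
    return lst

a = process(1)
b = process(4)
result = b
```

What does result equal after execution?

Step 1: None default with guard creates a NEW list each call.
Step 2: a = [1] (fresh list). b = [4] (another fresh list).
Step 3: result = [4] (this is the fix for mutable default)

The answer is [4].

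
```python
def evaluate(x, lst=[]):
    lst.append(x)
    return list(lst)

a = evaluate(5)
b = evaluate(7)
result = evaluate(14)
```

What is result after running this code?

Step 1: Default list is shared. list() creates copies for return values.
Step 2: Internal list grows: [5] -> [5, 7] -> [5, 7, 14].
Step 3: result = [5, 7, 14]

The answer is [5, 7, 14].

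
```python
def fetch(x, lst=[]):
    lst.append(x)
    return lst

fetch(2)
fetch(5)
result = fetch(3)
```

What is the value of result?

Step 1: Mutable default argument gotcha! The list [] is created once.
Step 2: Each call appends to the SAME list: [2], [2, 5], [2, 5, 3].
Step 3: result = [2, 5, 3]

The answer is [2, 5, 3].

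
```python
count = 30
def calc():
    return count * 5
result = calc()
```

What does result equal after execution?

Step 1: count = 30 is defined globally.
Step 2: calc() looks up count from global scope = 30, then computes 30 * 5 = 150.
Step 3: result = 150

The answer is 150.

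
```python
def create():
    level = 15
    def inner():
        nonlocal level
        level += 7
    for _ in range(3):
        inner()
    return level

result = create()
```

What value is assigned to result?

Step 1: level = 15.
Step 2: inner() is called 3 times in a loop, each adding 7 via nonlocal.
Step 3: level = 15 + 7 * 3 = 36

The answer is 36.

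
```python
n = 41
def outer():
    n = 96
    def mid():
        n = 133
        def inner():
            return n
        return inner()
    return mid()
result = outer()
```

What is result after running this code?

Step 1: Three levels of shadowing: global 41, outer 96, mid 133.
Step 2: inner() finds n = 133 in enclosing mid() scope.
Step 3: result = 133

The answer is 133.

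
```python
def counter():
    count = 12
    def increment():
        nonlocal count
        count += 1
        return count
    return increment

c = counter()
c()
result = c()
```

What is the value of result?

Step 1: counter() creates closure with count = 12.
Step 2: Each c() call increments count via nonlocal. After 2 calls: 12 + 2 = 14.
Step 3: result = 14

The answer is 14.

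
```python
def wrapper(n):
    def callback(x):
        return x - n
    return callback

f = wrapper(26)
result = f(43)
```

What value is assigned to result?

Step 1: wrapper(26) creates a closure capturing n = 26.
Step 2: f(43) computes 43 - 26 = 17.
Step 3: result = 17

The answer is 17.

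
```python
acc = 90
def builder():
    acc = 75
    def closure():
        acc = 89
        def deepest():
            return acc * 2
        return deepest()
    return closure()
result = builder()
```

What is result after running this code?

Step 1: deepest() looks up acc through LEGB: not local, finds acc = 89 in enclosing closure().
Step 2: Returns 89 * 2 = 178.
Step 3: result = 178

The answer is 178.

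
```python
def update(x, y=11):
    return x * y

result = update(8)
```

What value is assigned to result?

Step 1: update(8) uses default y = 11.
Step 2: Returns 8 * 11 = 88.
Step 3: result = 88

The answer is 88.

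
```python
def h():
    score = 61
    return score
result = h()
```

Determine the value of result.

Step 1: h() defines score = 61 in its local scope.
Step 2: return score finds the local variable score = 61.
Step 3: result = 61

The answer is 61.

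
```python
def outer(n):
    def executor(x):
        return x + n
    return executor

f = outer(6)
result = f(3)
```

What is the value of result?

Step 1: outer(6) creates a closure that captures n = 6.
Step 2: f(3) calls the closure with x = 3, returning 3 + 6 = 9.
Step 3: result = 9

The answer is 9.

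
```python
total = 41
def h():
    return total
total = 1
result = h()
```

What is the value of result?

Step 1: total is first set to 41, then reassigned to 1.
Step 2: h() is called after the reassignment, so it looks up the current global total = 1.
Step 3: result = 1

The answer is 1.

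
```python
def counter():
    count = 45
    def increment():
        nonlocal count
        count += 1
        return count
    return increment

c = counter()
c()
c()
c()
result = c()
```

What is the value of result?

Step 1: counter() creates closure with count = 45.
Step 2: Each c() call increments count via nonlocal. After 4 calls: 45 + 4 = 49.
Step 3: result = 49

The answer is 49.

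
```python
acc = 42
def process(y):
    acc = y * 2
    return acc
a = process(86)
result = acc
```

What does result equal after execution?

Step 1: Global acc = 42.
Step 2: process(86) creates local acc = 86 * 2 = 172.
Step 3: Global acc unchanged because no global keyword. result = 42

The answer is 42.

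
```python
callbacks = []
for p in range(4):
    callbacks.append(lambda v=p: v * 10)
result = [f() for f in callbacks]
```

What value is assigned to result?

Step 1: Default arg v=p captures p at each iteration.
Step 2: callbacks[k] has v defaulting to k, returns k * 10.
Step 3: result = [0, 10, 20, 30]

The answer is [0, 10, 20, 30].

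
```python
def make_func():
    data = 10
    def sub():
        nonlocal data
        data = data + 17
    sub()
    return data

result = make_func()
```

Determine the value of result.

Step 1: make_func() sets data = 10.
Step 2: sub() uses nonlocal to modify data in make_func's scope: data = 10 + 17 = 27.
Step 3: make_func() returns the modified data = 27

The answer is 27.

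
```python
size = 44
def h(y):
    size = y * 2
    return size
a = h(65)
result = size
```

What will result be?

Step 1: Global size = 44.
Step 2: h(65) creates local size = 65 * 2 = 130.
Step 3: Global size unchanged because no global keyword. result = 44

The answer is 44.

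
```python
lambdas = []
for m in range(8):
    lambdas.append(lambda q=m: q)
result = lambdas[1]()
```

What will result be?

Step 1: Default argument q=m captures m's value at each iteration.
Step 2: lambdas[1] captured q = 1 when m was 1.
Step 3: result = 1

The answer is 1.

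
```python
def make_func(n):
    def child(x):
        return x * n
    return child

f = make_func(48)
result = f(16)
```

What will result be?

Step 1: make_func(48) creates a closure capturing n = 48.
Step 2: f(16) computes 16 * 48 = 768.
Step 3: result = 768

The answer is 768.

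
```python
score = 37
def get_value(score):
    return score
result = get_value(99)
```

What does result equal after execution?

Step 1: Global score = 37.
Step 2: get_value(99) takes parameter score = 99, which shadows the global.
Step 3: result = 99

The answer is 99.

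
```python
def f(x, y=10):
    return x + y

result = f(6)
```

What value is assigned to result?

Step 1: f(6) uses default y = 10.
Step 2: Returns 6 + 10 = 16.
Step 3: result = 16

The answer is 16.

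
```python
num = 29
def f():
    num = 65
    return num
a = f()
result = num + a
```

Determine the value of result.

Step 1: Global num = 29. f() returns local num = 65.
Step 2: a = 65. Global num still = 29.
Step 3: result = 29 + 65 = 94

The answer is 94.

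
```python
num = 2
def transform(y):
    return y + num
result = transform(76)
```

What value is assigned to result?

Step 1: num = 2 is defined globally.
Step 2: transform(76) uses parameter y = 76 and looks up num from global scope = 2.
Step 3: result = 76 + 2 = 78

The answer is 78.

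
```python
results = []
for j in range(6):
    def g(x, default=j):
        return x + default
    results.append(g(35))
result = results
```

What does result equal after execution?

Step 1: Default argument default=j is evaluated at function definition time.
Step 2: Each iteration creates g with default = current j value.
Step 3: g(35) returns 35 + default. results = [35, 36, 37, 38, 39, 40]

The answer is [35, 36, 37, 38, 39, 40].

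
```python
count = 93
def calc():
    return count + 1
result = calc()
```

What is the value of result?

Step 1: count = 93 is defined globally.
Step 2: calc() looks up count from global scope = 93, then computes 93 + 1 = 94.
Step 3: result = 94

The answer is 94.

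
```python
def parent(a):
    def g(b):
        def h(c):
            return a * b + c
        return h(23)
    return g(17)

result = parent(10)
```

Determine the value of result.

Step 1: a = 10, b = 17, c = 23.
Step 2: h() computes a * b + c = 10 * 17 + 23 = 193.
Step 3: result = 193

The answer is 193.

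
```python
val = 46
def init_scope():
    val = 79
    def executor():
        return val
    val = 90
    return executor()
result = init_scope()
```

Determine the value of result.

Step 1: init_scope() sets val = 79, then later val = 90.
Step 2: executor() is called after val is reassigned to 90. Closures capture variables by reference, not by value.
Step 3: result = 90

The answer is 90.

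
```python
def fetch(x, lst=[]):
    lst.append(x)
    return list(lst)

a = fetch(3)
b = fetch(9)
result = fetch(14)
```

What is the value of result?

Step 1: Default list is shared. list() creates copies for return values.
Step 2: Internal list grows: [3] -> [3, 9] -> [3, 9, 14].
Step 3: result = [3, 9, 14]

The answer is [3, 9, 14].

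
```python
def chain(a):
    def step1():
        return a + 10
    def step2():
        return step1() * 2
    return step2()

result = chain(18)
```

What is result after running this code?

Step 1: chain(18) captures a = 18.
Step 2: step2() calls step1() which returns 18 + 10 = 28.
Step 3: step2() returns 28 * 2 = 56

The answer is 56.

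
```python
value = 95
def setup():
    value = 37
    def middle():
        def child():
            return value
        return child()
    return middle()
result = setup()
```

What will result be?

Step 1: setup() defines value = 37. middle() and child() have no local value.
Step 2: child() checks local (none), enclosing middle() (none), enclosing setup() and finds value = 37.
Step 3: result = 37

The answer is 37.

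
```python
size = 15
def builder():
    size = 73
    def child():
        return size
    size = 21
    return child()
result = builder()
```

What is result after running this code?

Step 1: builder() sets size = 73, then later size = 21.
Step 2: child() is called after size is reassigned to 21. Closures capture variables by reference, not by value.
Step 3: result = 21

The answer is 21.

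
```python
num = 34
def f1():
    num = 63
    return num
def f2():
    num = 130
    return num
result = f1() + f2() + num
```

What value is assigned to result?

Step 1: Each function shadows global num with its own local.
Step 2: f1() returns 63, f2() returns 130.
Step 3: Global num = 34 is unchanged. result = 63 + 130 + 34 = 227

The answer is 227.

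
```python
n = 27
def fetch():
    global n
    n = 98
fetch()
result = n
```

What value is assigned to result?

Step 1: n = 27 globally.
Step 2: fetch() declares global n and sets it to 98.
Step 3: After fetch(), global n = 98. result = 98

The answer is 98.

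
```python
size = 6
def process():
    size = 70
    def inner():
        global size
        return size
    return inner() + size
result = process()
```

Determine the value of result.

Step 1: Global size = 6. process() shadows with local size = 70.
Step 2: inner() uses global keyword, so inner() returns global size = 6.
Step 3: process() returns 6 + 70 = 76

The answer is 76.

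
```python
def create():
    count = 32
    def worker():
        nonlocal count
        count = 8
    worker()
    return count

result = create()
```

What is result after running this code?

Step 1: create() sets count = 32.
Step 2: worker() uses nonlocal to reassign count = 8.
Step 3: result = 8

The answer is 8.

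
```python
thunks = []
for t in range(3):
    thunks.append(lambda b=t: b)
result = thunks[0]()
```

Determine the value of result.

Step 1: Default argument b=t captures t's value at each iteration.
Step 2: thunks[0] captured b = 0 when t was 0.
Step 3: result = 0

The answer is 0.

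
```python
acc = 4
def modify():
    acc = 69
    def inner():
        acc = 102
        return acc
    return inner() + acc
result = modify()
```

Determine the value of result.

Step 1: modify() has local acc = 69. inner() has local acc = 102.
Step 2: inner() returns its local acc = 102.
Step 3: modify() returns 102 + its own acc (69) = 171

The answer is 171.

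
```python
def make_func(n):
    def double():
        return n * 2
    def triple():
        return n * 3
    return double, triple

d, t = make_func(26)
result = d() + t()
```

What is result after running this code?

Step 1: Both closures capture the same n = 26.
Step 2: d() = 26 * 2 = 52, t() = 26 * 3 = 78.
Step 3: result = 52 + 78 = 130

The answer is 130.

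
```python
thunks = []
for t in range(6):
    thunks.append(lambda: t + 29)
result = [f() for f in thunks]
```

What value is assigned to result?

Step 1: All lambdas capture t by reference. After the loop, t = 5.
Step 2: Each call returns 5 + 29 = 34.
Step 3: result = [34, 34, 34, 34, 34, 34]

The answer is [34, 34, 34, 34, 34, 34].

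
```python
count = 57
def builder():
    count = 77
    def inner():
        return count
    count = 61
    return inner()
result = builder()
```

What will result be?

Step 1: builder() sets count = 77, then later count = 61.
Step 2: inner() is called after count is reassigned to 61. Closures capture variables by reference, not by value.
Step 3: result = 61

The answer is 61.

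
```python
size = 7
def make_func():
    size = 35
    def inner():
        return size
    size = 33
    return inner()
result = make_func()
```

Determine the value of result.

Step 1: make_func() sets size = 35, then later size = 33.
Step 2: inner() is called after size is reassigned to 33. Closures capture variables by reference, not by value.
Step 3: result = 33

The answer is 33.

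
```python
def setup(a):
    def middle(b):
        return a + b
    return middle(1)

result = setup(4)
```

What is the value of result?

Step 1: setup(4) passes a = 4.
Step 2: middle(1) has b = 1, reads a = 4 from enclosing.
Step 3: result = 4 + 1 = 5

The answer is 5.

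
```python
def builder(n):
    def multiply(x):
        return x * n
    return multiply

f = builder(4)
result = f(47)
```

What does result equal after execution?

Step 1: builder(4) returns multiply closure with n = 4.
Step 2: f(47) computes 47 * 4 = 188.
Step 3: result = 188

The answer is 188.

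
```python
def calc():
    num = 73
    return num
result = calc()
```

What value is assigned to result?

Step 1: calc() defines num = 73 in its local scope.
Step 2: return num finds the local variable num = 73.
Step 3: result = 73

The answer is 73.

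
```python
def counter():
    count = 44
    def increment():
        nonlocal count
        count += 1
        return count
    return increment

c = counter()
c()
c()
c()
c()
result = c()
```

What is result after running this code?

Step 1: counter() creates closure with count = 44.
Step 2: Each c() call increments count via nonlocal. After 5 calls: 44 + 5 = 49.
Step 3: result = 49

The answer is 49.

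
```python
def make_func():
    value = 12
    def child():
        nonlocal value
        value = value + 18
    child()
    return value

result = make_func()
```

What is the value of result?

Step 1: make_func() sets value = 12.
Step 2: child() uses nonlocal to modify value in make_func's scope: value = 12 + 18 = 30.
Step 3: make_func() returns the modified value = 30

The answer is 30.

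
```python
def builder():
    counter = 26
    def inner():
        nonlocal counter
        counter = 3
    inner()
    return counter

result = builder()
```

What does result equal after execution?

Step 1: builder() sets counter = 26.
Step 2: inner() uses nonlocal to reassign counter = 3.
Step 3: result = 3

The answer is 3.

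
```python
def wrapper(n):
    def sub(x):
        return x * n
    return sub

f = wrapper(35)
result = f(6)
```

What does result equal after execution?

Step 1: wrapper(35) creates a closure capturing n = 35.
Step 2: f(6) computes 6 * 35 = 210.
Step 3: result = 210

The answer is 210.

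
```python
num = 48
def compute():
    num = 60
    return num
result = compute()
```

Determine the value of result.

Step 1: Global num = 48.
Step 2: compute() creates local num = 60, shadowing the global.
Step 3: Returns local num = 60. result = 60

The answer is 60.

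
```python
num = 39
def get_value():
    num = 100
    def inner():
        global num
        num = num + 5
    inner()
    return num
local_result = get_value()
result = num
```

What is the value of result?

Step 1: Global num = 39. get_value() creates local num = 100.
Step 2: inner() declares global num and adds 5: global num = 39 + 5 = 44.
Step 3: get_value() returns its local num = 100 (unaffected by inner).
Step 4: result = global num = 44

The answer is 44.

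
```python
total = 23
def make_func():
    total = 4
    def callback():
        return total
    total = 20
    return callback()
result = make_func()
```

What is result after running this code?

Step 1: make_func() sets total = 4, then later total = 20.
Step 2: callback() is called after total is reassigned to 20. Closures capture variables by reference, not by value.
Step 3: result = 20

The answer is 20.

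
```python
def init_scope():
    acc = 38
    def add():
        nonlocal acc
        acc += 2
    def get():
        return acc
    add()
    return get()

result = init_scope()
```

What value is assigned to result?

Step 1: acc = 38. add() modifies it via nonlocal, get() reads it.
Step 2: add() makes acc = 38 + 2 = 40.
Step 3: get() returns 40. result = 40

The answer is 40.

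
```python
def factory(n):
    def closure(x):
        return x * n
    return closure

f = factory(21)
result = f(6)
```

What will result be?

Step 1: factory(21) creates a closure capturing n = 21.
Step 2: f(6) computes 6 * 21 = 126.
Step 3: result = 126

The answer is 126.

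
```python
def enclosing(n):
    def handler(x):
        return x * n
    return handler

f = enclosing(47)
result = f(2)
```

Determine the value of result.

Step 1: enclosing(47) creates a closure capturing n = 47.
Step 2: f(2) computes 2 * 47 = 94.
Step 3: result = 94

The answer is 94.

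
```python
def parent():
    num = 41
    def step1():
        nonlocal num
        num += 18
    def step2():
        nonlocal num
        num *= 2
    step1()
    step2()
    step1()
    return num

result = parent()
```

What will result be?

Step 1: num = 41.
Step 2: step1(): num = 41 + 18 = 59.
Step 3: step2(): num = 59 * 2 = 118.
Step 4: step1(): num = 118 + 18 = 136. result = 136

The answer is 136.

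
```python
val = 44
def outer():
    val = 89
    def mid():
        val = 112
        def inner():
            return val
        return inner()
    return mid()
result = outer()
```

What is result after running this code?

Step 1: Three levels of shadowing: global 44, outer 89, mid 112.
Step 2: inner() finds val = 112 in enclosing mid() scope.
Step 3: result = 112

The answer is 112.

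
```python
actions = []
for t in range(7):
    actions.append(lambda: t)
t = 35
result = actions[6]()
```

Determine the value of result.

Step 1: Lambdas capture the variable t by reference, not by value.
Step 2: After the loop, t is reassigned to 35.
Step 3: actions[6]() looks up the current t = 35. result = 35

The answer is 35.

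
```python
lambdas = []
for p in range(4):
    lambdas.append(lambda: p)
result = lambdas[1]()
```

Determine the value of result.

Step 1: The loop creates 4 lambdas, all referencing the same variable p.
Step 2: After the loop, p = 3 (final value).
Step 3: lambdas[1]() looks up p at call time and finds 3. This is the late binding gotcha. result = 3

The answer is 3.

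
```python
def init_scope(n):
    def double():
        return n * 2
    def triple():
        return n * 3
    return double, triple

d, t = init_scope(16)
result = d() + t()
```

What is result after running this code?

Step 1: Both closures capture the same n = 16.
Step 2: d() = 16 * 2 = 32, t() = 16 * 3 = 48.
Step 3: result = 32 + 48 = 80

The answer is 80.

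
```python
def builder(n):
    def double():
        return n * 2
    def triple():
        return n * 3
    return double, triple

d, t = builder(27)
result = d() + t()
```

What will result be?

Step 1: Both closures capture the same n = 27.
Step 2: d() = 27 * 2 = 54, t() = 27 * 3 = 81.
Step 3: result = 54 + 81 = 135

The answer is 135.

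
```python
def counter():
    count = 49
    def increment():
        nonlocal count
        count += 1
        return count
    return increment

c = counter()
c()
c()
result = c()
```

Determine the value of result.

Step 1: counter() creates closure with count = 49.
Step 2: Each c() call increments count via nonlocal. After 3 calls: 49 + 3 = 52.
Step 3: result = 52

The answer is 52.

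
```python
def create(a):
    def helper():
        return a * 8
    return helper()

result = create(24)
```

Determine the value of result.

Step 1: create(24) binds parameter a = 24.
Step 2: helper() accesses a = 24 from enclosing scope.
Step 3: result = 24 * 8 = 192

The answer is 192.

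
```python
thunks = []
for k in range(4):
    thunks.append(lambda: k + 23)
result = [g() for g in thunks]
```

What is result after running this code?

Step 1: All lambdas capture k by reference. After the loop, k = 3.
Step 2: Each call returns 3 + 23 = 26.
Step 3: result = [26, 26, 26, 26]

The answer is [26, 26, 26, 26].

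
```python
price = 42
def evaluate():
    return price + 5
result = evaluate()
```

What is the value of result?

Step 1: price = 42 is defined globally.
Step 2: evaluate() looks up price from global scope = 42, then computes 42 + 5 = 47.
Step 3: result = 47

The answer is 47.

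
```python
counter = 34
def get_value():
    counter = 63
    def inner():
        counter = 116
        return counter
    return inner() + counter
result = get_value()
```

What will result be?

Step 1: get_value() has local counter = 63. inner() has local counter = 116.
Step 2: inner() returns its local counter = 116.
Step 3: get_value() returns 116 + its own counter (63) = 179

The answer is 179.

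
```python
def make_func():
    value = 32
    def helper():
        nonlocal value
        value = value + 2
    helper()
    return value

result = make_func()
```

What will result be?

Step 1: make_func() sets value = 32.
Step 2: helper() uses nonlocal to modify value in make_func's scope: value = 32 + 2 = 34.
Step 3: make_func() returns the modified value = 34

The answer is 34.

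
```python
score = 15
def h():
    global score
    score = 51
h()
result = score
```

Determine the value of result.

Step 1: score = 15 globally.
Step 2: h() declares global score and sets it to 51.
Step 3: After h(), global score = 51. result = 51

The answer is 51.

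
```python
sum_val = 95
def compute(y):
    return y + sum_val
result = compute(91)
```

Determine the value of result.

Step 1: sum_val = 95 is defined globally.
Step 2: compute(91) uses parameter y = 91 and looks up sum_val from global scope = 95.
Step 3: result = 91 + 95 = 186

The answer is 186.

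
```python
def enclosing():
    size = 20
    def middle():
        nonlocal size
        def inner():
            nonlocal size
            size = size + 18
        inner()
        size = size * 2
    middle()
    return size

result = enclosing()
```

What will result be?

Step 1: size = 20.
Step 2: inner() adds 18: size = 20 + 18 = 38.
Step 3: middle() doubles: size = 38 * 2 = 76.
Step 4: result = 76

The answer is 76.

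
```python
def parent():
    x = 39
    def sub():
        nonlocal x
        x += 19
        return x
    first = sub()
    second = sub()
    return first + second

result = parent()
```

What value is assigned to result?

Step 1: x starts at 39.
Step 2: First call: x = 39 + 19 = 58, returns 58.
Step 3: Second call: x = 58 + 19 = 77, returns 77.
Step 4: result = 58 + 77 = 135

The answer is 135.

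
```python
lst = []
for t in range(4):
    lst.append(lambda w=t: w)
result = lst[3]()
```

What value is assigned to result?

Step 1: Default argument w=t captures t's value at each iteration.
Step 2: lst[3] captured w = 3 when t was 3.
Step 3: result = 3

The answer is 3.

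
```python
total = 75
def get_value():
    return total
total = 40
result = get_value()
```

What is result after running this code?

Step 1: total is first set to 75, then reassigned to 40.
Step 2: get_value() is called after the reassignment, so it looks up the current global total = 40.
Step 3: result = 40

The answer is 40.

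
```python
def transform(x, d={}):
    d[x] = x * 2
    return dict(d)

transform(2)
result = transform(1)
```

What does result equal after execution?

Step 1: Mutable default dict is shared across calls.
Step 2: First call adds 2: 4. Second call adds 1: 2.
Step 3: result = {2: 4, 1: 2}

The answer is {2: 4, 1: 2}.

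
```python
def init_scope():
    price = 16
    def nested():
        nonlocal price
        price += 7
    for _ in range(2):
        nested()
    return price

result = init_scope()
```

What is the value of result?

Step 1: price = 16.
Step 2: nested() is called 2 times in a loop, each adding 7 via nonlocal.
Step 3: price = 16 + 7 * 2 = 30

The answer is 30.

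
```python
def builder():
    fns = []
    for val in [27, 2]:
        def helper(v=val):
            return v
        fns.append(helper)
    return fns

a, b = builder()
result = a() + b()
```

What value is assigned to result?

Step 1: Default argument v=val captures val at each iteration.
Step 2: a() returns 27 (captured at first iteration), b() returns 2 (captured at second).
Step 3: result = 27 + 2 = 29

The answer is 29.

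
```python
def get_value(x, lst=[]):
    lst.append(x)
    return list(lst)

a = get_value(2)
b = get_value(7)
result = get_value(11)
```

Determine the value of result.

Step 1: Default list is shared. list() creates copies for return values.
Step 2: Internal list grows: [2] -> [2, 7] -> [2, 7, 11].
Step 3: result = [2, 7, 11]

The answer is [2, 7, 11].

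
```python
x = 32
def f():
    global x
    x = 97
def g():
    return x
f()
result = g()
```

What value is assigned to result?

Step 1: x = 32.
Step 2: f() sets global x = 97.
Step 3: g() reads global x = 97. result = 97

The answer is 97.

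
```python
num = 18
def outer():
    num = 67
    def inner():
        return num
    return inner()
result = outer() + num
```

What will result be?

Step 1: Global num = 18. outer() shadows with num = 67.
Step 2: inner() returns enclosing num = 67. outer() = 67.
Step 3: result = 67 + global num (18) = 85

The answer is 85.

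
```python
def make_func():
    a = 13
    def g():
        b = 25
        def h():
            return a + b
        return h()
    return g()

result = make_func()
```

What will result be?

Step 1: make_func() defines a = 13. g() defines b = 25.
Step 2: h() accesses both from enclosing scopes: a = 13, b = 25.
Step 3: result = 13 + 25 = 38

The answer is 38.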